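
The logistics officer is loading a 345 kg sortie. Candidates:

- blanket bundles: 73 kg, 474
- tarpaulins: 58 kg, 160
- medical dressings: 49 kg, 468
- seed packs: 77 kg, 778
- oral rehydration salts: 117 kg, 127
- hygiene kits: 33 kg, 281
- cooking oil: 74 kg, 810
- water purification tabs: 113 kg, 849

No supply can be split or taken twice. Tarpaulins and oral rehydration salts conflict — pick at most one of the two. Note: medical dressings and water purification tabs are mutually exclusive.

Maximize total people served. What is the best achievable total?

Filling by ratio: blanket bundles + medical dressings + seed packs + hygiene kits + cooking oil for 2811, with 39 kg left unused.
Replace medical dressings and hygiene kits with water purification tabs: the trade gains 100 net, giving 2911 at 337 kg.

2911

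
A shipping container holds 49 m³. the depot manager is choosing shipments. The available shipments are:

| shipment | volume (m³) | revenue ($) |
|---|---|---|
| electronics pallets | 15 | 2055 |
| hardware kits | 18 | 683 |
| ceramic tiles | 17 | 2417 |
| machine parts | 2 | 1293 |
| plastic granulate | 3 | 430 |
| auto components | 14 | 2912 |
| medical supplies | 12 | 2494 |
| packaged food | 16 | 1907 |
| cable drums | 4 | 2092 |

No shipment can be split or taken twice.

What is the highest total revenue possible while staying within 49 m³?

11208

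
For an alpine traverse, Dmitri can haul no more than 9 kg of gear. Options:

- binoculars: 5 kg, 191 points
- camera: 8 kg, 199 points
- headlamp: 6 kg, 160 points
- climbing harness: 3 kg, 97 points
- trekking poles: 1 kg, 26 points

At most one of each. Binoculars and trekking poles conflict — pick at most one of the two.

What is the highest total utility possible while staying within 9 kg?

288

By utility per kg: binoculars 38.20, climbing harness 32.33, headlamp 26.67, trekking poles 26.00 lead.
Binoculars + climbing harness uses 8 of the 9 kg and totals 288.
The closest alternative, headlamp + climbing harness, reaches only 257.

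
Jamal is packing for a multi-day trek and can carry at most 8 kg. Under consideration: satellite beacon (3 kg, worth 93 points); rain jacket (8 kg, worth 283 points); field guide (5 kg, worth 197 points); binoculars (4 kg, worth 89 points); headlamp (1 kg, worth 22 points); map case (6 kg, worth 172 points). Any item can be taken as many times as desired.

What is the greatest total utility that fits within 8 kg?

Density check — field guide 39.40, rain jacket 35.38, satellite beacon 31.00, map case 28.67 are the best per kg.
The ratio ordering already packs tightly: satellite beacon + field guide, 8 kg, 290.
No other feasible combination exceeds 290.

290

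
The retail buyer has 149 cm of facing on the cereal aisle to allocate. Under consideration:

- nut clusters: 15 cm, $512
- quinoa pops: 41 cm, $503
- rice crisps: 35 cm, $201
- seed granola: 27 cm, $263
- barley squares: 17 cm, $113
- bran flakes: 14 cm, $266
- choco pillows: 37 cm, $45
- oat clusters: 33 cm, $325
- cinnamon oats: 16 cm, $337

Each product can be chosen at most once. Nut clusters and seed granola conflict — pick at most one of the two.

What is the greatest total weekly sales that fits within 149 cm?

Best packing: nut clusters + quinoa pops + barley squares + bran flakes + oat clusters + cinnamon oats — 136 cm, 2056 total.
Every other selection either busts 149 cm or breaks a pairing rule or fails to beat 2056.

2056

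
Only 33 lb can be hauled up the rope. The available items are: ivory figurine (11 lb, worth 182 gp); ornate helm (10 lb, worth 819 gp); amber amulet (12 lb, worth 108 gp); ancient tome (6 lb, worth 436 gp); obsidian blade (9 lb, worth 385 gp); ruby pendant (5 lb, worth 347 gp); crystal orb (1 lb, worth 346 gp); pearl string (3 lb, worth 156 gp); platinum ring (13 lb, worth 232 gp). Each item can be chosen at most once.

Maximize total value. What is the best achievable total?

Density check — crystal orb 346.00, ornate helm 81.90, ancient tome 72.67, ruby pendant 69.40 are the best per lb.
Filling by ratio: ornate helm + ancient tome + ruby pendant + crystal orb + pearl string for 2104, with 8 lb left unused.
The 3 lb tied up in pearl string is better spent on obsidian blade — total rises to 2333 (31 lb).
Runner-up ornate helm + ancient tome + obsidian blade + ruby pendant + pearl string tops out at 2143.

2333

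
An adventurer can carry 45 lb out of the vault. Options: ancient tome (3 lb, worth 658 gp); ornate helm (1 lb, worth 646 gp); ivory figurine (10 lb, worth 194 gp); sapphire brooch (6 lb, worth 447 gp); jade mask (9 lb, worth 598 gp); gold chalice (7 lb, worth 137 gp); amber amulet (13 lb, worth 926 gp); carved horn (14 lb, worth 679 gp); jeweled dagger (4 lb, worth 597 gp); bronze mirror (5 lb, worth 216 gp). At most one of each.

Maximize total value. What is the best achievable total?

4104

A density-first pass picks ancient tome + ornate helm + sapphire brooch + jade mask + amber amulet + jeweled dagger + bronze mirror — 4088 at 41 lb.
Dropping sapphire brooch and bronze mirror frees 11 lb; slotting in carved horn (14 lb) lifts the total to 4104 at 44 lb.
The spare 1 lb is too small for any remaining item, and no exchange beats 4104.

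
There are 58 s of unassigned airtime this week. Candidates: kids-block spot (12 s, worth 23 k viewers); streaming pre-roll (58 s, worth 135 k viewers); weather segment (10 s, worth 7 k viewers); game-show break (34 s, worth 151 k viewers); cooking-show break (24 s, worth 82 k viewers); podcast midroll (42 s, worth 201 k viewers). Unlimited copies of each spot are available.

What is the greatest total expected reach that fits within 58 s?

233

Ranking by ratio (expected reach/s): podcast midroll 4.79, game-show break 4.44, cooking-show break 3.42.
The ratio heuristic lands on kids-block spot + podcast midroll (224) but leaves 4 s idle.
The 54 s tied up in kids-block spot and podcast midroll is better spent on game-show break + cooking-show break — total rises to 233 (58 s).
Every other selection either busts 58 s or fails to beat 233.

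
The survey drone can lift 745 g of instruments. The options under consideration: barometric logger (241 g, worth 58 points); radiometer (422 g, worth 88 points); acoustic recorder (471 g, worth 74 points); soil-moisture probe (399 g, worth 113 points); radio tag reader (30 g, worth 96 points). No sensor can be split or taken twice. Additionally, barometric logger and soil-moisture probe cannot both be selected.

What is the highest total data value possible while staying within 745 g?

242

Ranking by ratio (data value/g): radio tag reader 3.20, soil-moisture probe 0.28, barometric logger 0.24, radiometer 0.21.
Best packing: barometric logger + radiometer + radio tag reader — 693 g, 242 total.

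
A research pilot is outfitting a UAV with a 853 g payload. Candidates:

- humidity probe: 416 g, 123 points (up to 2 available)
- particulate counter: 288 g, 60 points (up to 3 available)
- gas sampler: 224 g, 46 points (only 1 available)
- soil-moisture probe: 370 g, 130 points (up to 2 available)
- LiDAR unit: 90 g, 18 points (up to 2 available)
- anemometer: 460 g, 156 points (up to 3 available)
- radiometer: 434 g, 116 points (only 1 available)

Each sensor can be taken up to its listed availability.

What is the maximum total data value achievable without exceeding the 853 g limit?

286

By data value per g: soil-moisture probe 0.35, anemometer 0.34, humidity probe 0.30 lead.
Greedy by ratio would take 2×soil-moisture probe + LiDAR unit: 830 g used, total 278.
Replace soil-moisture probe and LiDAR unit with anemometer: the trade gains 8 net, giving 286 at 830 g.
No other feasible combination exceeds 286.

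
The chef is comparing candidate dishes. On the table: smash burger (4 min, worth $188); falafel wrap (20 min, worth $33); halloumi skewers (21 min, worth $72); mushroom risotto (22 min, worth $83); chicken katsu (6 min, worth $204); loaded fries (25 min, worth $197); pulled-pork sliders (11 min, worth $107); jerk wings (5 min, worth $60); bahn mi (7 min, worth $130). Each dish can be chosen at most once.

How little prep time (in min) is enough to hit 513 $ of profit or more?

17

Look for the lowest-prep combination reaching 513.
smash burger + chicken katsu + bahn mi: 522 profit at 17 min.
Below 17 min the best achievable stays under 513.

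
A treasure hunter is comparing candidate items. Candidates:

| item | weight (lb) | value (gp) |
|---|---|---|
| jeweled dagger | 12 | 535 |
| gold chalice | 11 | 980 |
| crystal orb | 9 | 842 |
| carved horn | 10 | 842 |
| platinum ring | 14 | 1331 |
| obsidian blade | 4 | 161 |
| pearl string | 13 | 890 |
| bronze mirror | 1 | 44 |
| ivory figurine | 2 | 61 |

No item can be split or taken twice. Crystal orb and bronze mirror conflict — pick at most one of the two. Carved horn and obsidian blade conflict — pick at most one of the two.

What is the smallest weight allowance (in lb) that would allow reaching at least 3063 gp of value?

Need the lightest bundle worth ≥ 3063.
gold chalice + crystal orb + platinum ring: 3153 value at 34 lb.
Any bundle with less than 34 lb falls short of 3063.

34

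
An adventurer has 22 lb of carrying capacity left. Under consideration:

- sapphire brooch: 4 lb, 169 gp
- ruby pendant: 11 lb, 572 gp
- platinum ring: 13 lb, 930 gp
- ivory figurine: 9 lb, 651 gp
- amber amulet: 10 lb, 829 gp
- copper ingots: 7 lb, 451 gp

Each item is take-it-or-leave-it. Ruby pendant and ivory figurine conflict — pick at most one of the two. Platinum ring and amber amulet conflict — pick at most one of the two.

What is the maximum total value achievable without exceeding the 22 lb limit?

1581

Ranking by ratio (value/lb): amber amulet 82.90, ivory figurine 72.33, platinum ring 71.54, copper ingots 64.43.
A density-first pass picks ivory figurine + amber amulet — 1480 at 19 lb.
Replace amber amulet with platinum ring: the trade gains 101 net, giving 1581 at 22 lb.
Every other selection either busts 22 lb or breaks a pairing rule or fails to beat 1581.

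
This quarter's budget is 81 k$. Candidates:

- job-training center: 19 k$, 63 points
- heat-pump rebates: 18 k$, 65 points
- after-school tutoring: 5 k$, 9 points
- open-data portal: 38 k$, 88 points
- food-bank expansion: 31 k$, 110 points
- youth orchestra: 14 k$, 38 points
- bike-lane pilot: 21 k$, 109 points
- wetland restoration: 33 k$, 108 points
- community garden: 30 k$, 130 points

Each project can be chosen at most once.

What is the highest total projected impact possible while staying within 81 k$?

313

Best packing: heat-pump rebates + after-school tutoring + bike-lane pilot + community garden — 74 k$, 313 total.
Nothing else within 81 k$ beats 313.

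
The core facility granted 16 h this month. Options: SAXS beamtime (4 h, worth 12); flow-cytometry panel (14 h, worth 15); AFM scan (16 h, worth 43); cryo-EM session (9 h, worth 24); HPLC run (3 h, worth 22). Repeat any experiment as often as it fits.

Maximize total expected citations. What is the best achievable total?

Taking 5×HPLC run: 15 h used, 110 in expected citations.

110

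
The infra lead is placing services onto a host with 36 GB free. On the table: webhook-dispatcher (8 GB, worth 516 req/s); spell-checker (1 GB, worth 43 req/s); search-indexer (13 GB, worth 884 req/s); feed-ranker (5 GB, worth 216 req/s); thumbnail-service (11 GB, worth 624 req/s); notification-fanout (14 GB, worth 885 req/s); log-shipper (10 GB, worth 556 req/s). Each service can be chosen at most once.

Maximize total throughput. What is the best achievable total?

2328

The ratio ordering already packs tightly: webhook-dispatcher + spell-checker + search-indexer + notification-fanout, 36 GB, 2328.
Runner-up webhook-dispatcher + search-indexer + notification-fanout tops out at 2285.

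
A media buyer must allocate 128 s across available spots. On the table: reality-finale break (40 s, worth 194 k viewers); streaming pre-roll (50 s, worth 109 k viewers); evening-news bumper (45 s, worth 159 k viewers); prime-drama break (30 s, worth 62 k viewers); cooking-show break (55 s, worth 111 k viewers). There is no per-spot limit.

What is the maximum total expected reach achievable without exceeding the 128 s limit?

582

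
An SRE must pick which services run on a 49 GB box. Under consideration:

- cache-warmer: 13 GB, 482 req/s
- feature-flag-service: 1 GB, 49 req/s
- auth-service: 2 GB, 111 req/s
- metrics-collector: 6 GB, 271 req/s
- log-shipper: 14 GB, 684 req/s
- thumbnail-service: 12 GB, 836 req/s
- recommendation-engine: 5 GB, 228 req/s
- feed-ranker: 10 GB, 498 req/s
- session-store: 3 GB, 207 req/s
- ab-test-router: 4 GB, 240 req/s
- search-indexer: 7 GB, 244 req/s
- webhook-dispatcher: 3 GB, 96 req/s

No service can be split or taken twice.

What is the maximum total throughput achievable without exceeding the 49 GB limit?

2742

Taking the top-ratio services first gives feature-flag-service + auth-service + log-shipper + thumbnail-service + feed-ranker + session-store + ab-test-router + webhook-dispatcher for 2721 (49 GB).
The 5 GB tied up in auth-service and webhook-dispatcher is better spent on recommendation-engine — total rises to 2742 (49 GB).
The closest alternative, metrics-collector + log-shipper + thumbnail-service + feed-ranker + session-store + ab-test-router, reaches only 2736.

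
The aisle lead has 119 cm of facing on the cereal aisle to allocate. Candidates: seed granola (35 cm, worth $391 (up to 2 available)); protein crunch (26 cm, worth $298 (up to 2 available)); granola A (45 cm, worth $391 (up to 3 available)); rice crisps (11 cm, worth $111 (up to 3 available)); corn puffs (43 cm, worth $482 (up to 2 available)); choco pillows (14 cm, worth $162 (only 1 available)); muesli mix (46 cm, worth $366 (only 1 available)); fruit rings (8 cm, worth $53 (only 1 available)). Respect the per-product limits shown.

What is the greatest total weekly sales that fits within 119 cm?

Greedy by ratio would take 2×protein crunch + corn puffs + choco pillows + fruit rings: 117 cm used, total 1293.
Dropping protein crunch and fruit rings frees 34 cm; slotting in seed granola (35 cm) lifts the total to 1333 at 118 cm.
No other feasible combination exceeds 1333.

1333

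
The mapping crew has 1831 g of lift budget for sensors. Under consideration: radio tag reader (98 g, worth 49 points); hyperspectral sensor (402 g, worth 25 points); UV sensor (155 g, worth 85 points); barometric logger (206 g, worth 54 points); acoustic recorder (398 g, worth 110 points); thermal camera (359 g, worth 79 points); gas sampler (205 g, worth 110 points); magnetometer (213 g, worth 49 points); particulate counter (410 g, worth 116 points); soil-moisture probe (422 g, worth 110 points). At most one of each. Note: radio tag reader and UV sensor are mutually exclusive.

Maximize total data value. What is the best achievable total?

585

Ranking by ratio (data value/g): UV sensor 0.55, gas sampler 0.54, radio tag reader 0.50, particulate counter 0.28.
Taking UV sensor + barometric logger + acoustic recorder + gas sampler + particulate counter + soil-moisture probe: 1796 g used, 585 in data value.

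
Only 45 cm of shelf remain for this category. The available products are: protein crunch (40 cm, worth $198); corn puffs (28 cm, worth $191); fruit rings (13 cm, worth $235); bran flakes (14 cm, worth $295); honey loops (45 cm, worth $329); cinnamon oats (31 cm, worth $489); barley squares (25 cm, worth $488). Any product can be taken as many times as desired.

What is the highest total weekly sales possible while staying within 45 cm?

885

Best packing: 3×bran flakes — 42 cm, 885 total.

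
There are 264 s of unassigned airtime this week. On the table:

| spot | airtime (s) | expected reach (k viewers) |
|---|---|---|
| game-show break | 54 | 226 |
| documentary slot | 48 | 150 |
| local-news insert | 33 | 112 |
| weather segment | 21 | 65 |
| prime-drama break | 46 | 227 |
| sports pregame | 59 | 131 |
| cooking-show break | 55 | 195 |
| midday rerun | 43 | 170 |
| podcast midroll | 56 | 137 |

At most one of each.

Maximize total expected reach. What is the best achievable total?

995

Best packing: game-show break + local-news insert + weather segment + prime-drama break + cooking-show break + midday rerun — 252 s, 995 total.
Runner-up game-show break + documentary slot + local-news insert + weather segment + prime-drama break + cooking-show break tops out at 975.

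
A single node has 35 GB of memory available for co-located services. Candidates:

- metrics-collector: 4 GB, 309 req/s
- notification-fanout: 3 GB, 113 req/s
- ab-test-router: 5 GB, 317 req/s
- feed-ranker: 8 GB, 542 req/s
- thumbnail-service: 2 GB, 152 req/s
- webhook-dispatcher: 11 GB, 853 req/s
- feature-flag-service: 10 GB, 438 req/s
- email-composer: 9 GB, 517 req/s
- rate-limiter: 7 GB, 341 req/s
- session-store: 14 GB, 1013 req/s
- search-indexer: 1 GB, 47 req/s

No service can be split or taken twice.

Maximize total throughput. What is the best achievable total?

2560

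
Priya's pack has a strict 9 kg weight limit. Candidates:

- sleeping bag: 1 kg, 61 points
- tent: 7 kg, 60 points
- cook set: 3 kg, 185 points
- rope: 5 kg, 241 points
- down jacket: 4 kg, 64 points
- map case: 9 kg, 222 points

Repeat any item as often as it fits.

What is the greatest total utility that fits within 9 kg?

Best packing: 3×cook set — 9 kg, 555 total.
No other feasible combination exceeds 555.

555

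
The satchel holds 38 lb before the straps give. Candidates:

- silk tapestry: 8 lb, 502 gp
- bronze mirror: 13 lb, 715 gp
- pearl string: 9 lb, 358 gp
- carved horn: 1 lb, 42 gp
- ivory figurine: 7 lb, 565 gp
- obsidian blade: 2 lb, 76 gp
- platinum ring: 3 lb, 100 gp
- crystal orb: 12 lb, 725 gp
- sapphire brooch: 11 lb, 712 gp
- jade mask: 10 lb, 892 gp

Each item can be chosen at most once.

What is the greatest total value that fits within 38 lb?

Greedy by ratio would take silk tapestry + carved horn + ivory figurine + sapphire brooch + jade mask: 37 lb used, total 2713.
Replace carved horn with obsidian blade: the trade gains 34 net, giving 2747 at 38 lb.

2747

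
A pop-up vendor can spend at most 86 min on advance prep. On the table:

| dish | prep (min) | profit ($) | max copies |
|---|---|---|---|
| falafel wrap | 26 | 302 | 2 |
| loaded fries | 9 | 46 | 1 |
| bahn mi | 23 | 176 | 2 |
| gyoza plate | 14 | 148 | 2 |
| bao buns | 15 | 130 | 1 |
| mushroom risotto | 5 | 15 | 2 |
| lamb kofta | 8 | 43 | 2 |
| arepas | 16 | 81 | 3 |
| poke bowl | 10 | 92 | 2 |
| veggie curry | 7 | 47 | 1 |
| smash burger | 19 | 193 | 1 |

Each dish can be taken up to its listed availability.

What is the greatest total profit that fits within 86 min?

945

By profit per min: falafel wrap 11.62, gyoza plate 10.57, smash burger 10.16 lead.
Filling by ratio: 2×falafel wrap + 2×gyoza plate + mushroom risotto for 915, with 1 min left unused.
Replace gyoza plate and mushroom risotto with smash burger: the trade gains 30 net, giving 945 at 85 min.
The spare 1 min is too small for any remaining dish, and no exchange beats 945.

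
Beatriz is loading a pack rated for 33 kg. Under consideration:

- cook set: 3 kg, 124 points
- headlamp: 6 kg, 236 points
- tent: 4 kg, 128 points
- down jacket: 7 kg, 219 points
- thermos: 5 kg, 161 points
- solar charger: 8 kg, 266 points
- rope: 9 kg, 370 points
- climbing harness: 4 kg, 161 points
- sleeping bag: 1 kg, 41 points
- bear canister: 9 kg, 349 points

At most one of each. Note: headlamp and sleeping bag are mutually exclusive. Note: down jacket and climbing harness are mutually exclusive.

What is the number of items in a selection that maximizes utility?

5

Best achievable utility is 1277.
One optimal bundle: headlamp + thermos + rope + climbing harness + bear canister (33 kg).
All optima have 5 items.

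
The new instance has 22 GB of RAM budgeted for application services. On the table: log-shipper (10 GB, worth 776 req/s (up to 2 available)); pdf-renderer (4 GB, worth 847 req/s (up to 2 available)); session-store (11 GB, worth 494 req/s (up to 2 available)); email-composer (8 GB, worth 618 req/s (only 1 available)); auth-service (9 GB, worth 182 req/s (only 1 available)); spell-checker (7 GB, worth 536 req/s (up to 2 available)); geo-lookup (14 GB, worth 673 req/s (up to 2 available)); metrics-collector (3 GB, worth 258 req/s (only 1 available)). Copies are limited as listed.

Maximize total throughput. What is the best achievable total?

2766

Greedy by ratio would take log-shipper + 2×pdf-renderer + metrics-collector: 21 GB used, total 2728.
Dropping log-shipper and metrics-collector frees 13 GB; slotting in 2×spell-checker (14 GB) lifts the total to 2766 at 22 GB.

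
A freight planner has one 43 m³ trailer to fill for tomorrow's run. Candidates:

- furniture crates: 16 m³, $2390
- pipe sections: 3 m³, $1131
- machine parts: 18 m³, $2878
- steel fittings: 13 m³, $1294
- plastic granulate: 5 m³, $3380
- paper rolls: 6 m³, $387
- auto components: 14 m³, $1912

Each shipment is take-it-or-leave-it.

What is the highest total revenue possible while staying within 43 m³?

Best packing: furniture crates + pipe sections + machine parts + plastic granulate — 42 m³, 9779 total.
Runner-up pipe sections + machine parts + plastic granulate + auto components tops out at 9301.

9779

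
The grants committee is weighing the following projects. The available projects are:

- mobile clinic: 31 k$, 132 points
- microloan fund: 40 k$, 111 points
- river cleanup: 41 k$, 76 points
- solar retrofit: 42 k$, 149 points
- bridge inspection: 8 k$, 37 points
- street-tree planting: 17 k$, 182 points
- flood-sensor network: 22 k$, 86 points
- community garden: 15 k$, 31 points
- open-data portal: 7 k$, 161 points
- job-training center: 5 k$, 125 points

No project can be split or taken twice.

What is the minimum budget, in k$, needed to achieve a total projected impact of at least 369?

29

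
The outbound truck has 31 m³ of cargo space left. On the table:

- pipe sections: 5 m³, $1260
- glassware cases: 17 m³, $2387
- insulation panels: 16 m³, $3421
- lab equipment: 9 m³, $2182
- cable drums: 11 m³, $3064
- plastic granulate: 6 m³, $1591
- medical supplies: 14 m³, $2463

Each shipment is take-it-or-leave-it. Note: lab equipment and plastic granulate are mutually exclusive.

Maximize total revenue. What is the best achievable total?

By revenue per m³: cable drums 278.55, plastic granulate 265.17, pipe sections 252.00, lab equipment 242.44 lead.
Taking cable drums + plastic granulate + medical supplies: 31 m³ used, 7118 in revenue.

7118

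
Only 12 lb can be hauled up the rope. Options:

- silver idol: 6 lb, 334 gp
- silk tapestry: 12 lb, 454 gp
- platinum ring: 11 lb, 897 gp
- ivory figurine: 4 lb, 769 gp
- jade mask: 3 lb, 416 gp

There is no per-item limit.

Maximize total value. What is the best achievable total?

2307

The ratio ordering already packs tightly: 3×ivory figurine, 12 lb, 2307.
That's the maximum — no swap from here does better than 2307.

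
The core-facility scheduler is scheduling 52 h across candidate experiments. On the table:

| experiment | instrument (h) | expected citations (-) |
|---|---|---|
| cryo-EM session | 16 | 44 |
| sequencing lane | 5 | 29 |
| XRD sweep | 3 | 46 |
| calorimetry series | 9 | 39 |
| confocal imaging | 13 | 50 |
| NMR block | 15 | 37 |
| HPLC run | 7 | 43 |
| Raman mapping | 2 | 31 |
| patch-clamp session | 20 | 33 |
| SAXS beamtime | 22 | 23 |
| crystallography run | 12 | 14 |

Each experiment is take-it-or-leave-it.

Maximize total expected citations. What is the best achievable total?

253

Density check — Raman mapping 15.50, XRD sweep 15.33, HPLC run 6.14 are the best per h.
Filling by ratio: sequencing lane + XRD sweep + calorimetry series + confocal imaging + HPLC run + Raman mapping + crystallography run for 252, with 1 h left unused.
Dropping sequencing lane and crystallography run frees 17 h; slotting in cryo-EM session (16 h) lifts the total to 253 at 50 h.
The spare 2 h is too small for any remaining experiment, and no exchange beats 253.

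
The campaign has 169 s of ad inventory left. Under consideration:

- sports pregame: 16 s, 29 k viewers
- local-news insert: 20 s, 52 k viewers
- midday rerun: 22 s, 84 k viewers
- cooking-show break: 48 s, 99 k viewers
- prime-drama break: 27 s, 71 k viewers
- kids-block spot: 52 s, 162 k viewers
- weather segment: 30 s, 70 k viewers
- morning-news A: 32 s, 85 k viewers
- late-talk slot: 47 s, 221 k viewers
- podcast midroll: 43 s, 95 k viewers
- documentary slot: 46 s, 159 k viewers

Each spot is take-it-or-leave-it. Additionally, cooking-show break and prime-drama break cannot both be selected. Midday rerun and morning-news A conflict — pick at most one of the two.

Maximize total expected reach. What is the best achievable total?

626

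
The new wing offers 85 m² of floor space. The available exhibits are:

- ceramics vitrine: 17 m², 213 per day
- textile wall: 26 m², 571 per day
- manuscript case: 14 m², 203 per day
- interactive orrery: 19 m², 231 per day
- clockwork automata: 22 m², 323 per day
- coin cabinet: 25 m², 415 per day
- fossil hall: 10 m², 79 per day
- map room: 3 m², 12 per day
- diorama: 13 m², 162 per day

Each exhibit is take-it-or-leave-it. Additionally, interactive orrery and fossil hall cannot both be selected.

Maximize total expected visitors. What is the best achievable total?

Density check — textile wall 21.96, coin cabinet 16.60, clockwork automata 14.68, manuscript case 14.50 are the best per m².
Greedy by ratio would take textile wall + clockwork automata + coin cabinet + fossil hall: 83 m² used, total 1388.
Dropping clockwork automata and fossil hall frees 32 m²; slotting in manuscript case + interactive orrery (33 m²) lifts the total to 1420 at 84 m².
Runner-up ceramics vitrine + textile wall + manuscript case + coin cabinet + map room tops out at 1414.

1420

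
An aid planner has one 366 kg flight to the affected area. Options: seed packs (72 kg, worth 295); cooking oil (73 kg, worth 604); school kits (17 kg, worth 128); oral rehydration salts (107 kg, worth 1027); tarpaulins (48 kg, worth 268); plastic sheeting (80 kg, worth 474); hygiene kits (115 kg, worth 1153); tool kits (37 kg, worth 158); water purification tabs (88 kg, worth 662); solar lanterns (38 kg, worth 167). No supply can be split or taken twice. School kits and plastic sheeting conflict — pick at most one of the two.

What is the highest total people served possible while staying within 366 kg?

By people served per kg: hygiene kits 10.03, oral rehydration salts 9.60, cooking oil 8.27 lead.
Cooking oil + school kits + oral rehydration salts + tarpaulins + hygiene kits uses 360 of the 366 kg and totals 3180.
Next best is school kits + oral rehydration salts + hygiene kits + water purification tabs + solar lanterns at 3137 (365 kg) — short by 43.

3180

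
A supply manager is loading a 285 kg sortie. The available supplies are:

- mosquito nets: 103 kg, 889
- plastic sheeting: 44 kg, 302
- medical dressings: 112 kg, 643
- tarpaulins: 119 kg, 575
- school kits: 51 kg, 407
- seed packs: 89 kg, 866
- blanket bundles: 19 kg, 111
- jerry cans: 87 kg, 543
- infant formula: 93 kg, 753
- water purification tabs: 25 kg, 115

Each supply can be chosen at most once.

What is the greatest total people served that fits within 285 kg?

Mosquito nets + seed packs + infant formula uses 285 of the 285 kg and totals 2508.

2508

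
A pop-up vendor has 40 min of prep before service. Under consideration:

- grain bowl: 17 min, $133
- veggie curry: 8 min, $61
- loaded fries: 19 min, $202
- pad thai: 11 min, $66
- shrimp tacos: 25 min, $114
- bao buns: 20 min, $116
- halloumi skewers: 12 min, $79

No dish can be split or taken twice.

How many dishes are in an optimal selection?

3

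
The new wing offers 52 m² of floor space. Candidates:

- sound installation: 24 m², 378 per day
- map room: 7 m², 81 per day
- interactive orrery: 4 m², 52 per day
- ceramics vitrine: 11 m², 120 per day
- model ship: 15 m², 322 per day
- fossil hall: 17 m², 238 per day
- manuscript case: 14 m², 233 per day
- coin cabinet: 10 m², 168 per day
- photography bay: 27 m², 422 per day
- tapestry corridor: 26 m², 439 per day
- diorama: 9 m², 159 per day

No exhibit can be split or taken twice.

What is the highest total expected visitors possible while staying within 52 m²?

934

Filling by ratio: model ship + tapestry corridor + diorama for 920, with 2 m² left unused.
The 26 m² tied up in tapestry corridor is better spent on interactive orrery + manuscript case + coin cabinet — total rises to 934 (52 m²).
Runner-up model ship + coin cabinet + tapestry corridor tops out at 929.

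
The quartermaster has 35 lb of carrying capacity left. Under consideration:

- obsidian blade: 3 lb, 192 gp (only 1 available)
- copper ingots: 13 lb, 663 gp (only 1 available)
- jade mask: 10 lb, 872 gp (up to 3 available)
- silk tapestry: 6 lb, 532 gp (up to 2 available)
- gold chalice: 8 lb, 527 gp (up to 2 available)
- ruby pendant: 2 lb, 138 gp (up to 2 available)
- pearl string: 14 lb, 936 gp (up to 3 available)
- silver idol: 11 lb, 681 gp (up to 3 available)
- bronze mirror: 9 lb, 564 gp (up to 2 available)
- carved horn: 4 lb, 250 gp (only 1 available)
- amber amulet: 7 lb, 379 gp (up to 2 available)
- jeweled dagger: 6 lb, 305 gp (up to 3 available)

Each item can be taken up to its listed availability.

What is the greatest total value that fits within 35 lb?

3000

The ratio heuristic lands on 2×jade mask + 2×silk tapestry + ruby pendant (2946) but leaves 1 lb idle.
Dropping ruby pendant frees 2 lb; slotting in obsidian blade (3 lb) lifts the total to 3000 at 35 lb.
Nothing else within 35 lb beats 3000.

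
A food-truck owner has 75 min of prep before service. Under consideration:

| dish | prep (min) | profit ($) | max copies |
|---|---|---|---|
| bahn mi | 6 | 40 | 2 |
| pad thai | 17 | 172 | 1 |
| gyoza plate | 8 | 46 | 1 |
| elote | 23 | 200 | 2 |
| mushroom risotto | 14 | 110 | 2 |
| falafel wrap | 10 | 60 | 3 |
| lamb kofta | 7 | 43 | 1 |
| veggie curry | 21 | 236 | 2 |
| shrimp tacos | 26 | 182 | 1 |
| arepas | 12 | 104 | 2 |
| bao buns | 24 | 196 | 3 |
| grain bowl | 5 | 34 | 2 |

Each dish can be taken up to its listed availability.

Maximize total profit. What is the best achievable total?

754

A density-first pass picks pad thai + 2×veggie curry + arepas — 748 at 71 min.
Dropping arepas frees 12 min; slotting in mushroom risotto (14 min) lifts the total to 754 at 73 min.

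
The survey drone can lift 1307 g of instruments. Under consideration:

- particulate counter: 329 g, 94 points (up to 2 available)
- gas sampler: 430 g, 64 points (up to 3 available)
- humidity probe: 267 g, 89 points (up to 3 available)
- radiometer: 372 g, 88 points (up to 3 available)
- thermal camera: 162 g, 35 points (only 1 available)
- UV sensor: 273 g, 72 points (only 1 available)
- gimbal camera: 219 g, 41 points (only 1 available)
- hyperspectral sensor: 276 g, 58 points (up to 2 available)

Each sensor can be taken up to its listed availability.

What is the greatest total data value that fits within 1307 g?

396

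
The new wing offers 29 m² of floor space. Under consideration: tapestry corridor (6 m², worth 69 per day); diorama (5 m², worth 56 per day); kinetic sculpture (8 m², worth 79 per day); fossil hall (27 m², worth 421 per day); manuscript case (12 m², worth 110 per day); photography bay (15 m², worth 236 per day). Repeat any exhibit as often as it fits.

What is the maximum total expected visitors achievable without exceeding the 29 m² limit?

421

By expected visitors per m²: photography bay 15.73, fossil hall 15.59, tapestry corridor 11.50, diorama 11.20 lead.
The ratio heuristic lands on 2×tapestry corridor + photography bay (374) but leaves 2 m² idle.
Replace 2×tapestry corridor and photography bay with fossil hall: the trade gains 47 net, giving 421 at 27 m².
The spare 2 m² is too small for any remaining exhibit, and no exchange beats 421.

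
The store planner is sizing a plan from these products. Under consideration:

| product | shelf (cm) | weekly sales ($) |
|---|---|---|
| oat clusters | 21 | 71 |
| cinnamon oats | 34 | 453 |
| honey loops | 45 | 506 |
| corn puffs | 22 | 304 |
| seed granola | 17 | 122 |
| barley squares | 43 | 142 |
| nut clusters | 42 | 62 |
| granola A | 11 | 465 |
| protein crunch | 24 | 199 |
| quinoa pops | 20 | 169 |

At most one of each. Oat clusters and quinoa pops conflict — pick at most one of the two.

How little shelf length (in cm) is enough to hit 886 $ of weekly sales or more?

45

Look for the lowest-shelf combination reaching 886.
Taking cinnamon oats + granola A gives 918 (≥ 886) for 45 cm.
Below 45 cm the best achievable stays under 886.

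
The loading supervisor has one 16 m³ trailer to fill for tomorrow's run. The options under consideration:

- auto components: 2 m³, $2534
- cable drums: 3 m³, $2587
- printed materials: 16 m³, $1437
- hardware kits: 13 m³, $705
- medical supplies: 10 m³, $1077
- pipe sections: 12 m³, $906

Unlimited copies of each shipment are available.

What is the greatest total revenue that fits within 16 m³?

Ranking by ratio (revenue/m³): auto components 1267.00, cable drums 862.33, medical supplies 107.70.
The ratio ordering already packs tightly: 8×auto components, 16 m³, 20272.
Nothing else within 16 m³ beats 20272.

20272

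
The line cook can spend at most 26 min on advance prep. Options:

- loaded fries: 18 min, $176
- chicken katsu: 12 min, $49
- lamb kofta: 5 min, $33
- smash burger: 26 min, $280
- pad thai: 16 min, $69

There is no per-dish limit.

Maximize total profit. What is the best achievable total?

280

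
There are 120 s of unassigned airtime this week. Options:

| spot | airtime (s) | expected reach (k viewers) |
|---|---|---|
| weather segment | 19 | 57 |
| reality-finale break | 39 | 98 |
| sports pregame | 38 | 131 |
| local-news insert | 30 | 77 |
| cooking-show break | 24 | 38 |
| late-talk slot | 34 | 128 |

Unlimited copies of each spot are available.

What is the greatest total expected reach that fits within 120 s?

Ranking by ratio (expected reach/s): late-talk slot 3.76, sports pregame 3.45, weather segment 3.00.
A density-first pass picks 3×late-talk slot — 384 at 102 s.
Replace 3×late-talk slot with 3×sports pregame: the trade gains 9 net, giving 393 at 114 s.

393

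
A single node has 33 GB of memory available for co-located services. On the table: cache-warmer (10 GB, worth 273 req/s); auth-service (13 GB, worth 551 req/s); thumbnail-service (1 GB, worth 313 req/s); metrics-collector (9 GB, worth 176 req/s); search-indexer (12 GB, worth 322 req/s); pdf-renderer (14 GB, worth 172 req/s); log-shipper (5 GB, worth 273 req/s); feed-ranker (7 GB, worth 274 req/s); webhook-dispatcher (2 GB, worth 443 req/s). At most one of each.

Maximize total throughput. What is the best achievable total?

By throughput per GB: thumbnail-service 313.00, webhook-dispatcher 221.50, log-shipper 54.60 lead.
Greedy by ratio would take auth-service + thumbnail-service + log-shipper + feed-ranker + webhook-dispatcher: 28 GB used, total 1854.
Dropping feed-ranker frees 7 GB; slotting in search-indexer (12 GB) lifts the total to 1902 at 33 GB.

1902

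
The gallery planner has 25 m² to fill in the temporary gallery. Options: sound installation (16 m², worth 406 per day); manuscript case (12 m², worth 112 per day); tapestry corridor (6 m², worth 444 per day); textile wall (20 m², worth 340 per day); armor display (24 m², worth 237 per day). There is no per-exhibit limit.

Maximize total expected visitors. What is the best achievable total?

1776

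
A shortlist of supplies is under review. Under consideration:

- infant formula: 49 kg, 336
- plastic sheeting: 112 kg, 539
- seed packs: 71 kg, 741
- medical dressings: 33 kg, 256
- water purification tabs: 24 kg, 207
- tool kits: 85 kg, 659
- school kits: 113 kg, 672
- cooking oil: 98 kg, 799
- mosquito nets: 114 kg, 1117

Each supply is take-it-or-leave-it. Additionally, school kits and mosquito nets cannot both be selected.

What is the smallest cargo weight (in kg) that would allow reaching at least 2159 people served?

234

Minimise kg subject to total people served ≥ 2159.
Taking infant formula + seed packs + mosquito nets gives 2194 (≥ 2159) for 234 kg.
No combination under 234 kg hits 2159.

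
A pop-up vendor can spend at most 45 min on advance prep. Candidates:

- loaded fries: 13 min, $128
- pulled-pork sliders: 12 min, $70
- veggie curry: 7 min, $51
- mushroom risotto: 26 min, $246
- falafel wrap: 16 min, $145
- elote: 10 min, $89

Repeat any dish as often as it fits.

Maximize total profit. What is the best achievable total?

418

Density check — loaded fries 9.85, mushroom risotto 9.46, falafel wrap 9.06, elote 8.90 are the best per min.
Filling by ratio: 3×loaded fries for 384, with 6 min left unused.
The 26 min tied up in 2×loaded fries is better spent on 2×falafel wrap — total rises to 418 (45 min).
Every other selection either busts 45 min or fails to beat 418.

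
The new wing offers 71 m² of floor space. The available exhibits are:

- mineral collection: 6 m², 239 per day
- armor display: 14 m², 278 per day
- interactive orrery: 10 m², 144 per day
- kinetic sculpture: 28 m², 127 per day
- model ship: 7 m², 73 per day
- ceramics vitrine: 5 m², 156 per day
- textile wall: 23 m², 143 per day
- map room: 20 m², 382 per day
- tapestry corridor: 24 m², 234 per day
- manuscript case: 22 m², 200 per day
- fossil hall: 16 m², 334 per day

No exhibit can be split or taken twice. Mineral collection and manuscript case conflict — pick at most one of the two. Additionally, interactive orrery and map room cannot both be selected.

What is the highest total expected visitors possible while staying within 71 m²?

Ranking by ratio (expected visitors/m²): mineral collection 39.83, ceramics vitrine 31.20, fossil hall 20.88, armor display 19.86.
Best packing: mineral collection + armor display + model ship + ceramics vitrine + map room + fossil hall — 68 m², 1462 total.

1462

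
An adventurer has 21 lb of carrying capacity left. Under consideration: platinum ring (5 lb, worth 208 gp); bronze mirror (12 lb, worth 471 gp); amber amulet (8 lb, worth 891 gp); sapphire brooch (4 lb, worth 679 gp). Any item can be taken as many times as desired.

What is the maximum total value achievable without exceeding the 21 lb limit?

3395

By value per lb: sapphire brooch 169.75, amber amulet 111.38, platinum ring 41.60 lead.
The ratio ordering already packs tightly: 5×sapphire brooch, 20 lb, 3395.
The spare 1 lb is too small for any remaining item, and no exchange beats 3395.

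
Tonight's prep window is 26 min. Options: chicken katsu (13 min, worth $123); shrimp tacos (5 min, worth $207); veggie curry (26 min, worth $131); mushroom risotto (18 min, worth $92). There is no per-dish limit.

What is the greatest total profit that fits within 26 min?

1035

The ratio ordering already packs tightly: 5×shrimp tacos, 25 min, 1035.
Nothing else within 26 min beats 1035.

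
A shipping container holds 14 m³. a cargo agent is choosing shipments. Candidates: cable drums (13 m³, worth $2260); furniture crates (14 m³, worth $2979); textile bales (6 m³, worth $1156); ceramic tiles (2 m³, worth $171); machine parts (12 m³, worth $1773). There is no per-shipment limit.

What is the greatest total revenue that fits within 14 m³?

2979

The ratio ordering already packs tightly: furniture crates, 14 m³, 2979.
No other feasible combination exceeds 2979.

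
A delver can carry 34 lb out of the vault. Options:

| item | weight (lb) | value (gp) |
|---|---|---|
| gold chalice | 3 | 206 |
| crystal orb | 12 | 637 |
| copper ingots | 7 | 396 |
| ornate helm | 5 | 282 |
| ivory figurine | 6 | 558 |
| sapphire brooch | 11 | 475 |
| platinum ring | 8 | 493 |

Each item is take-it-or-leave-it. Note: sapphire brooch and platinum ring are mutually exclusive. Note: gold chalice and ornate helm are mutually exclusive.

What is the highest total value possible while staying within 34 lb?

Ranking by ratio (value/lb): ivory figurine 93.00, gold chalice 68.67, platinum ring 61.62, copper ingots 56.57.
Best packing: crystal orb + copper ingots + ivory figurine + platinum ring — 33 lb, 2084 total.
No other feasible combination exceeds 2084.

2084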